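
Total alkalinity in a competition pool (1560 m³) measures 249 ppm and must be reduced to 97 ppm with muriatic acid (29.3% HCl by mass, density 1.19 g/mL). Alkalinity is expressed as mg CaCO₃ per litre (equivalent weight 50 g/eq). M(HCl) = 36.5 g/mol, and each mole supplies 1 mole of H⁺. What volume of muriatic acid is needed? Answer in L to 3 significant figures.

Volume: 1560 m³ = 1,560,000 L.
Alkalinity to neutralize: (249 − 97) = 152 mg/L as CaCO₃ × 1,560,000 L = 237,100 g as CaCO₃.
Equivalents of H⁺ required: 237,100 ÷ 50 g/eq = 4742 eq = 4742 mol HCl.
Mass of HCl: 4742 × 36.5 = 173,100 g.
Mass of 29.3% solution: 173,100 / 0.293 = 590,800 g.
Volume: 590,800 g ÷ 1.19 g/mL = 496,500 mL.

496 L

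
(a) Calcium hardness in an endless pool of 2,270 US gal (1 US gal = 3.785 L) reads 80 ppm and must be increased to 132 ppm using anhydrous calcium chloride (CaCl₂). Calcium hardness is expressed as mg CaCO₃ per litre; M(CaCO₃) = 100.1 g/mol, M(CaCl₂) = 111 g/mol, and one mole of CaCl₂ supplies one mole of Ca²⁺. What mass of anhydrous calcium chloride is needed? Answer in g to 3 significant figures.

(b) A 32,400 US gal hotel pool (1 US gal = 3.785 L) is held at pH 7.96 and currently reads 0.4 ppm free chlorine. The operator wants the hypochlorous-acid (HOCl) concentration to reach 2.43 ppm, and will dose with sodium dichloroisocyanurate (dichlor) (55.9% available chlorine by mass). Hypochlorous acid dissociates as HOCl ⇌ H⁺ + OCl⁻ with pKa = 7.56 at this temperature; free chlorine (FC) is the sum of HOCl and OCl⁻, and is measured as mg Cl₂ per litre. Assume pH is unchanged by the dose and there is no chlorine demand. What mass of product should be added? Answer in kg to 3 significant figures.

(a) 495 g; (b) 1.78 kg

(a) Volume: 2,270 US gal × 3.785 L/gal = 8,592 L.
(a) Hardness to add: (132 − 80) = 52 mg/L as CaCO₃ × 8,592 L = 446.8 g as CaCO₃.
(a) Moles of Ca²⁺ (1 mol Ca²⁺ ≡ 1 mol CaCO₃): 446.8 / 100.1 g/mol = 4.463 mol.
(a) Mass of CaCl₂: 4.463 × 111 = 495.4 g.

(b) Volume: 32,400 US gal × 3.785 L/gal = 122,634 L.
(b) [OCl⁻]/[HOCl] = 10^(pH − pKa) = 10^(7.96 − 7.56) = 2.512; fraction as HOCl = 1/(1 + 2.512) = 0.2847.
(b) Free chlorine required for 2.43 ppm HOCl: 2.43 / 0.2847 = 8.534 ppm.
(b) FC to add: 8.534 − 0.4 = 8.134 mg/L as Cl₂.
(b) Cl₂ equivalent: 8.134 mg/L × 122,634 L = 997.5 g.
(b) Product at 55.9% available Cl: 997.5 / 0.559 = 1784 g.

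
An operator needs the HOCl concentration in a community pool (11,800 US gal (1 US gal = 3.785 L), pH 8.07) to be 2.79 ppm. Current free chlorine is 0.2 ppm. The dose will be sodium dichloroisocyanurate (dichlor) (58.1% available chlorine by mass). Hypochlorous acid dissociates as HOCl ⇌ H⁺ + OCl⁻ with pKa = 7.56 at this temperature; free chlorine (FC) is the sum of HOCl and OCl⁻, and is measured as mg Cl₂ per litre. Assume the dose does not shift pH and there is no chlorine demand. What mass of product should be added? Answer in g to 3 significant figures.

893 g

Volume: 11,800 US gal × 3.785 L/gal = 44,663 L.
[OCl⁻]/[HOCl] = 10^(pH − pKa) = 10^(8.07 − 7.56) = 3.236; fraction as HOCl = 1/(1 + 3.236) = 0.2361.
Free chlorine required for 2.79 ppm HOCl: 2.79 / 0.2361 = 11.82 ppm.
FC to add: 11.82 − 0.2 = 11.62 mg/L as Cl₂.
Cl₂ equivalent: 11.62 mg/L × 44,663 L = 518.9 g.
Product at 58.1% available Cl: 518.9 / 0.581 = 893.1 g.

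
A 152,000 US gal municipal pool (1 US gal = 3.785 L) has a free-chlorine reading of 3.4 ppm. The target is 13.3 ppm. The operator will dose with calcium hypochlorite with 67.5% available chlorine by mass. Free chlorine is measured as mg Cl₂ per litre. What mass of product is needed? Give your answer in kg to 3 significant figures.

Volume: 152,000 US gal × 3.785 L/gal = 575,320 L.
Chlorine deficit: 13.3 − 3.4 = 9.9 ppm = 9.9 mg/L as Cl₂.
Cl₂ equivalent needed: 9.9 mg/L × 575,320 L = 5,696,000 mg = 5696 g.
Product at 67.5% available chlorine: 5696 / 0.675 = 8438 g.

8.44 kg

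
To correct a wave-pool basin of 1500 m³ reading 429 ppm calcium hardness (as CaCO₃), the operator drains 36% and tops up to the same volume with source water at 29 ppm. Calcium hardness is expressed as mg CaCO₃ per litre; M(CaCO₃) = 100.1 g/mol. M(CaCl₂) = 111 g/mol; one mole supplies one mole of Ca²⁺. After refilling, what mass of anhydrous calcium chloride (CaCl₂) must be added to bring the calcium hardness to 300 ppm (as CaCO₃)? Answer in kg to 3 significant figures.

25.0 kg

Volume: 1500 m³ = 1,500,000 L.
After draining 36% and refilling: 429 × 0.64 + 29 × 0.36 = 285 ppm.
Deficit to target: 300 − 285 = 15 mg/L.
As CaCO₃: 15 mg/L × 1,500,000 L = 22,500 g; ÷ 100.1 = 224.8 mol Ca²⁺.
Mass: 224.8 × 111 = 24,950 g.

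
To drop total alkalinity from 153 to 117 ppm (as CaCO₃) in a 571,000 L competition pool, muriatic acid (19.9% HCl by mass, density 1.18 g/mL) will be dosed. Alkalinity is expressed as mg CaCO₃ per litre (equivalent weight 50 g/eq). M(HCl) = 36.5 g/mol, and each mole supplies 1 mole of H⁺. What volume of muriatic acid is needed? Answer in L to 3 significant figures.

63.9 L

Alkalinity to neutralize: (153 − 117) = 36 mg/L as CaCO₃ × 571,000 L = 20,560 g as CaCO₃.
Equivalents of H⁺ required: 20,560 ÷ 50 g/eq = 411.1 eq = 411.1 mol HCl.
Mass of HCl: 411.1 × 36.5 = 15,010 g.
Mass of 19.9% solution: 15,010 / 0.199 = 75,410 g.
Volume: 75,410 g ÷ 1.18 g/mL = 63,900 mL.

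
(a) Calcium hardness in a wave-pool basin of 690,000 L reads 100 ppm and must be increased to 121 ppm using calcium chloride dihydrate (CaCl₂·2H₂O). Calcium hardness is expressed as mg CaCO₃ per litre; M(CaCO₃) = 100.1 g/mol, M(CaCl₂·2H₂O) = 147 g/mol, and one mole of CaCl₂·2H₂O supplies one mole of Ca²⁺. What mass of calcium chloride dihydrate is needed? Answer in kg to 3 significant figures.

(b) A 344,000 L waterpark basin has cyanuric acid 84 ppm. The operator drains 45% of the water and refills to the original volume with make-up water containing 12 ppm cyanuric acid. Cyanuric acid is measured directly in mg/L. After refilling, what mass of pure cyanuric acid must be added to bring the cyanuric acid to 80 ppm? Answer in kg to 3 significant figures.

(a) Hardness to add: (121 − 100) = 21 mg/L as CaCO₃ × 690,000 L = 14,490 g as CaCO₃.
(a) Moles of Ca²⁺ (1 mol Ca²⁺ ≡ 1 mol CaCO₃): 14,490 / 100.1 g/mol = 144.8 mol.
(a) Mass of CaCl₂·2H₂O: 144.8 × 147 = 21,280 g.

(b) After draining 45% and refilling: 84 × 0.55 + 12 × 0.45 = 51.6 ppm.
(b) Deficit to target: 80 − 51.6 = 28.4 mg/L.
(b) Mass: 28.4 mg/L × 344,000 L = 9770 g cyanuric acid.

(a) 21.3 kg; (b) 9.77 kg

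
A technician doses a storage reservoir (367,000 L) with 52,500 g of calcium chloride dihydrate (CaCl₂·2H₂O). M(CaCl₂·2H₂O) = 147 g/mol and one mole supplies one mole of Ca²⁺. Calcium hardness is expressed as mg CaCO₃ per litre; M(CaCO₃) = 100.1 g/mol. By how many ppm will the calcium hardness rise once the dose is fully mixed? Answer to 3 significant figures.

Moles of Ca²⁺: 52,500 g ÷ 147 g/mol = 357.1 mol.
As CaCO₃: 357.1 mol × 100.1 g/mol = 35,750 g.
Rise: 35,750 g / 367,000 L × 1000 = 97.41 mg/L.

97.4 ppm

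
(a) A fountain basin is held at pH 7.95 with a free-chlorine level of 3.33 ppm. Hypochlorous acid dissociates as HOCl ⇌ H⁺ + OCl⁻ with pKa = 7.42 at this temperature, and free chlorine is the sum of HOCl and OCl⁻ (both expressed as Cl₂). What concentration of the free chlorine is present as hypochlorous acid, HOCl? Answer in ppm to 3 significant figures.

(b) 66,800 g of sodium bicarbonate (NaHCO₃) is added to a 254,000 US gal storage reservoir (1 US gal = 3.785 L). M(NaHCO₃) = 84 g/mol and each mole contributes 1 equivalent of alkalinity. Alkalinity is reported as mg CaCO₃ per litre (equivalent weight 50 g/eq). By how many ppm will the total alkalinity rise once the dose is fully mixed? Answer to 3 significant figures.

(a) 0.759 ppm; (b) 41.4 ppm

(a) [OCl⁻]/[HOCl] = 10^(pH − pKa) = 10^(7.95 − 7.42) = 10^0.53 = 3.388.
(a) Fraction as HOCl = 1 / (1 + 3.388) = 0.2279.
(a) HOCl = 0.2279 × 3.33 ppm = 0.7588 ppm.

(b) Volume: 254,000 US gal × 3.785 L/gal = 961,390 L.
(b) Moles of NaHCO₃: 66,800 g ÷ 84 g/mol = 795.2 mol → 795.2 eq of alkalinity.
(b) As CaCO₃: 795.2 eq × 50 g/eq = 39,760 g.
(b) Rise: 39,760 g / 961,390 L × 1000 = 41.36 mg/L.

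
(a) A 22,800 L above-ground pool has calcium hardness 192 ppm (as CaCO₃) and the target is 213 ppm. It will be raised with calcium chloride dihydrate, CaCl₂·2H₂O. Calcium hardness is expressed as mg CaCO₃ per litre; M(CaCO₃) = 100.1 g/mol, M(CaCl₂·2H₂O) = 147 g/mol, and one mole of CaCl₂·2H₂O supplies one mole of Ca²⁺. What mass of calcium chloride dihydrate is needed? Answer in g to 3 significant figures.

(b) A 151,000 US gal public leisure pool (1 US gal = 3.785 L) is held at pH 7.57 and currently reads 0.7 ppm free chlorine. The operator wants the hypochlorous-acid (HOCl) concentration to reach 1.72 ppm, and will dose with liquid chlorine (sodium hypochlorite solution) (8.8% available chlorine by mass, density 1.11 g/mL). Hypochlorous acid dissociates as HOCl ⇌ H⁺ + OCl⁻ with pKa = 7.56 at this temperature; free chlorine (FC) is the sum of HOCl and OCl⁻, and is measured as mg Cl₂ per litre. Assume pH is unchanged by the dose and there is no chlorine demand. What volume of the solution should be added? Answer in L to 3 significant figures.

(a) Hardness to add: (213 − 192) = 21 mg/L as CaCO₃ × 22,800 L = 478.8 g as CaCO₃.
(a) Moles of Ca²⁺ (1 mol Ca²⁺ ≡ 1 mol CaCO₃): 478.8 / 100.1 g/mol = 4.783 mol.
(a) Mass of CaCl₂·2H₂O: 4.783 × 147 = 703.1 g.

(b) Volume: 151,000 US gal × 3.785 L/gal = 571,535 L.
(b) [OCl⁻]/[HOCl] = 10^(pH − pKa) = 10^(7.57 − 7.56) = 1.023; fraction as HOCl = 1/(1 + 1.023) = 0.4942.
(b) Free chlorine required for 1.72 ppm HOCl: 1.72 / 0.4942 = 3.48 ppm.
(b) FC to add: 3.48 − 0.7 = 2.78 mg/L as Cl₂.
(b) Cl₂ equivalent: 2.78 mg/L × 571,535 L = 1589 g.
(b) Product at 8.8% available Cl: 1589 / 0.088 = 18,060 g.
(b) Volume: 18,060 g ÷ 1.11 g/mL = 16,270 mL.

(a) 703 g; (b) 16.3 L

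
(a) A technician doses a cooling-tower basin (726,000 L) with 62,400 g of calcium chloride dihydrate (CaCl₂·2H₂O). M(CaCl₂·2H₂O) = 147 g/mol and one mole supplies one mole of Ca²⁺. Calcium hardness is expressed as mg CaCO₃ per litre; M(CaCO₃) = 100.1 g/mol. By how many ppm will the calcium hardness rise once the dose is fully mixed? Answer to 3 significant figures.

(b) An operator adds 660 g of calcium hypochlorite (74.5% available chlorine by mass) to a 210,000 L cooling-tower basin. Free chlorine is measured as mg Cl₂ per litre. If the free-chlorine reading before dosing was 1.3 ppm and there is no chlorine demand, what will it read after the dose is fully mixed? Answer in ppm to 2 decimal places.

(a) 58.5 ppm; (b) 3.64 ppm

(a) Moles of Ca²⁺: 62,400 g ÷ 147 g/mol = 424.5 mol.
(a) As CaCO₃: 424.5 mol × 100.1 g/mol = 42,490 g.
(a) Rise: 42,490 g / 726,000 L × 1000 = 58.53 mg/L.

(b) Available chlorine delivered: 660 g × 0.745 = 491.7 g as Cl₂.
(b) Concentration rise: 491.7 g / 210,000 L = 2.341 mg/L = 2.34 ppm.
(b) Final FC: 1.3 + 2.34 = 3.64 ppm.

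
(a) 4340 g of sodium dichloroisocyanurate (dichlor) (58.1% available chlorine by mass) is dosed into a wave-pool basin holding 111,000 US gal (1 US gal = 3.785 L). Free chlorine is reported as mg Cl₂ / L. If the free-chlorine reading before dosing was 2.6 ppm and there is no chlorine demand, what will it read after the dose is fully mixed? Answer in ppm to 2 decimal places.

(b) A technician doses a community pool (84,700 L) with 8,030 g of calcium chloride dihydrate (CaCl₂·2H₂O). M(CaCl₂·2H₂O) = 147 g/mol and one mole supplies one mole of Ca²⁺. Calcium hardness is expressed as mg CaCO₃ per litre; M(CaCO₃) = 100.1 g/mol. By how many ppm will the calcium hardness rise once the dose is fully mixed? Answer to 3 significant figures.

(a) 8.60 ppm; (b) 64.6 ppm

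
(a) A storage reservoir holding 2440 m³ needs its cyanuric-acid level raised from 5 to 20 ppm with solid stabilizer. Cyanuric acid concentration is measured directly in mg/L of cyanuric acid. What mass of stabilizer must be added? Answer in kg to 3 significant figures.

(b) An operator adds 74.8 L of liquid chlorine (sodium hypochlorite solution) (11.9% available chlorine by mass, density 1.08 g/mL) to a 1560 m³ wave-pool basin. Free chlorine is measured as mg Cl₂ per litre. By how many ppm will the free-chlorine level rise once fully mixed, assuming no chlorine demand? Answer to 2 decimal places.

(a) Volume: 2440 m³ = 2,440,000 L.
(a) CYA to add: (20 − 5) = 15 mg/L × 2,440,000 L = 36,600 g cyanuric acid.

(b) Volume: 1560 m³ = 1,560,000 L.
(b) Mass of solution: 74.8 L × 1000 mL/L × 1.08 g/mL = 80,780 g.
(b) Available chlorine delivered: 80,780 g × 0.119 = 9613 g as Cl₂.
(b) Concentration rise: 9613 g / 1,560,000 L = 6.162 mg/L = 6.16 ppm.

(a) 36.6 kg; (b) 6.16 ppm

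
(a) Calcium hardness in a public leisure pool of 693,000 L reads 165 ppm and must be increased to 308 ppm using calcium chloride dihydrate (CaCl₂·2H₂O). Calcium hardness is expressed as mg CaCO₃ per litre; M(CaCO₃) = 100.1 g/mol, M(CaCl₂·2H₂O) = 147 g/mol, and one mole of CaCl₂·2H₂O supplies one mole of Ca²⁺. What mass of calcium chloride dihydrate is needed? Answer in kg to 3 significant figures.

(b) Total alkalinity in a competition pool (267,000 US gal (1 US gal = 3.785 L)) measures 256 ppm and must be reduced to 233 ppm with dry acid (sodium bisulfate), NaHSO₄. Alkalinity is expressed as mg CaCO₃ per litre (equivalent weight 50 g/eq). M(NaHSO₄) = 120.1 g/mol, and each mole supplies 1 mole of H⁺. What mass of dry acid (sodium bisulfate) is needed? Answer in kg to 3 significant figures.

(a) Hardness to add: (308 − 165) = 143 mg/L as CaCO₃ × 693,000 L = 99,100 g as CaCO₃.
(a) Moles of Ca²⁺ (1 mol Ca²⁺ ≡ 1 mol CaCO₃): 99,100 / 100.1 g/mol = 990 mol.
(a) Mass of CaCl₂·2H₂O: 990 × 147 = 145,500 g.

(b) Volume: 267,000 US gal × 3.785 L/gal = 1,010,595 L.
(b) Alkalinity to neutralize: (256 − 233) = 23 mg/L as CaCO₃ × 1,010,595 L = 23,240 g as CaCO₃.
(b) Equivalents of H⁺ required: 23,240 ÷ 50 g/eq = 464.9 eq = 464.9 mol NaHSO₄.
(b) Mass of NaHSO₄: 464.9 × 120.1 = 55,830 g.

(a) 146 kg; (b) 55.8 kg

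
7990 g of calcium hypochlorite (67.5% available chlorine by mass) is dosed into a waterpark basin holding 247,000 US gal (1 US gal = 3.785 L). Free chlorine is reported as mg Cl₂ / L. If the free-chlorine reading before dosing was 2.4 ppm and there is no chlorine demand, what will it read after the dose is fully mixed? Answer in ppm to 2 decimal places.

Volume: 247,000 US gal × 3.785 L/gal = 934,895 L.
Available chlorine delivered: 7990 g × 0.675 = 5393 g as Cl₂.
Concentration rise: 5393 g / 934,895 L = 5.769 mg/L = 5.77 ppm.
Final FC: 2.4 + 5.77 = 8.17 ppm.

8.17 ppm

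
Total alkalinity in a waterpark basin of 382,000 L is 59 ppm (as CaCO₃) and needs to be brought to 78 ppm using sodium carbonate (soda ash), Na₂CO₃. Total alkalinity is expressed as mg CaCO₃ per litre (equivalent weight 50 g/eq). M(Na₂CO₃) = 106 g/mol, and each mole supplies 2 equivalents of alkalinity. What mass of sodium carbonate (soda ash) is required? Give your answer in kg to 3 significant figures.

Alkalinity to add: (78 − 59) = 19 mg/L as CaCO₃ × 382,000 L = 7258 g as CaCO₃.
Equivalents: 7258 g ÷ 50 g/eq = 145.2 eq.
Each mole of Na₂CO₃ supplies 2 eq, so 145.2 / 2 = 72.58 mol.
Mass: 72.58 mol × 106 g/mol = 7693 g.

7.69 kg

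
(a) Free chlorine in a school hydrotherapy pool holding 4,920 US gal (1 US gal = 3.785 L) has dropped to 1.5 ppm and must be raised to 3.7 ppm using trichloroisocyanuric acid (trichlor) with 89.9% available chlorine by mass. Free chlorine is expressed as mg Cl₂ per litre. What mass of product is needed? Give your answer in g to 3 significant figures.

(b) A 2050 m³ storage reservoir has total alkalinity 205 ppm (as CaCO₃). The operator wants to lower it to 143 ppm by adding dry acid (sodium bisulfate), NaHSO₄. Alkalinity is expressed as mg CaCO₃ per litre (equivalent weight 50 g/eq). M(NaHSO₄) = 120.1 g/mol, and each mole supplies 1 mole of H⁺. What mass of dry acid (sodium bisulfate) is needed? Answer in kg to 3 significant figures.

(a) Volume: 4,920 US gal × 3.785 L/gal = 18,622 L.
(a) Chlorine deficit: 3.7 − 1.5 = 2.2 ppm = 2.2 mg/L as Cl₂.
(a) Cl₂ equivalent needed: 2.2 mg/L × 18,622 L = 40,970 mg = 40.97 g.
(a) Product at 89.9% available chlorine: 40.97 / 0.899 = 45.57 g.

(b) Volume: 2050 m³ = 2,050,000 L.
(b) Alkalinity to neutralize: (205 − 143) = 62 mg/L as CaCO₃ × 2,050,000 L = 127,100 g as CaCO₃.
(b) Equivalents of H⁺ required: 127,100 ÷ 50 g/eq = 2542 eq = 2542 mol NaHSO₄.
(b) Mass of NaHSO₄: 2542 × 120.1 = 305,300 g.

(a) 45.6 g; (b) 305 kg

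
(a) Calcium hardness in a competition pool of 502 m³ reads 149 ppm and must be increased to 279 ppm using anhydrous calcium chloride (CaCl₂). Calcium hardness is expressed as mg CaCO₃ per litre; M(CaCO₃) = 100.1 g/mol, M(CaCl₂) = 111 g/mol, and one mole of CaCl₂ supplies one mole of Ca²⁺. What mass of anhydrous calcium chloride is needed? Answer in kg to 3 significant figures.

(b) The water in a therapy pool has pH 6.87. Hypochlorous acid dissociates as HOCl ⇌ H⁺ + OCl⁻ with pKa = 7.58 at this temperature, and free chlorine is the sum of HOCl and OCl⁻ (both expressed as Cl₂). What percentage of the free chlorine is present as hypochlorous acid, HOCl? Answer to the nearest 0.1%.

(a) Volume: 502 m³ = 502,000 L.
(a) Hardness to add: (279 − 149) = 130 mg/L as CaCO₃ × 502,000 L = 65,260 g as CaCO₃.
(a) Moles of Ca²⁺ (1 mol Ca²⁺ ≡ 1 mol CaCO₃): 65,260 / 100.1 g/mol = 651.9 mol.
(a) Mass of CaCl₂: 651.9 × 111 = 72,370 g.

(b) [OCl⁻]/[HOCl] = 10^(pH − pKa) = 10^(6.87 − 7.58) = 10^-0.71 = 0.195.
(b) Fraction as HOCl = 1 / (1 + 0.195) = 0.8368.

(a) 72.4 kg; (b) 83.7%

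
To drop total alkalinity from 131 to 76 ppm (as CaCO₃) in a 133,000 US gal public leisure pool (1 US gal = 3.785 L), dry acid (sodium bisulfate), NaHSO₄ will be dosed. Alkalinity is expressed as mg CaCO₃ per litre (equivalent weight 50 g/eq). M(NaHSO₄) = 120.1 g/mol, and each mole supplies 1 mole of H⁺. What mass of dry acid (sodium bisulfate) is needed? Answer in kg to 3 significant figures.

66.5 kg

Volume: 133,000 US gal × 3.785 L/gal = 503,405 L.
Alkalinity to neutralize: (131 − 76) = 55 mg/L as CaCO₃ × 503,405 L = 27,690 g as CaCO₃.
Equivalents of H⁺ required: 27,690 ÷ 50 g/eq = 553.7 eq = 553.7 mol NaHSO₄.
Mass of NaHSO₄: 553.7 × 120.1 = 66,500 g.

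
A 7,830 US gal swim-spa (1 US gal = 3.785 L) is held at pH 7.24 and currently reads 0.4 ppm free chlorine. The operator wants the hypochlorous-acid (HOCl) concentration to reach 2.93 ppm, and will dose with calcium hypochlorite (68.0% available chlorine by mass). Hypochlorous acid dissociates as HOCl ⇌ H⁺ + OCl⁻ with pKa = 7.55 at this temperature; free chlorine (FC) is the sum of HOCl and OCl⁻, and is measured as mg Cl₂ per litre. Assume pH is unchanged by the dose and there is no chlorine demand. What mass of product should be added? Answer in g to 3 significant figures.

173 g

Volume: 7,830 US gal × 3.785 L/gal = 29,637 L.
[OCl⁻]/[HOCl] = 10^(pH − pKa) = 10^(7.24 − 7.55) = 0.4898; fraction as HOCl = 1/(1 + 0.4898) = 0.6712.
Free chlorine required for 2.93 ppm HOCl: 2.93 / 0.6712 = 4.365 ppm.
FC to add: 4.365 − 0.4 = 3.965 mg/L as Cl₂.
Cl₂ equivalent: 3.965 mg/L × 29,637 L = 117.5 g.
Product at 68.0% available Cl: 117.5 / 0.68 = 172.8 g.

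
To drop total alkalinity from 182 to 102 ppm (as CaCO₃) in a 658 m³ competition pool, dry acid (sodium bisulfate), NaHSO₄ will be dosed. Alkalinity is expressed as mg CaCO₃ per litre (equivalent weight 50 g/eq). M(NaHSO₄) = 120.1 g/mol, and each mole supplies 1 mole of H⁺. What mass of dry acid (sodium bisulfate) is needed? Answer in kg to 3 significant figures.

126 kg

Volume: 658 m³ = 658,000 L.
Alkalinity to neutralize: (182 − 102) = 80 mg/L as CaCO₃ × 658,000 L = 52,640 g as CaCO₃.
Equivalents of H⁺ required: 52,640 ÷ 50 g/eq = 1053 eq = 1053 mol NaHSO₄.
Mass of NaHSO₄: 1053 × 120.1 = 126,400 g.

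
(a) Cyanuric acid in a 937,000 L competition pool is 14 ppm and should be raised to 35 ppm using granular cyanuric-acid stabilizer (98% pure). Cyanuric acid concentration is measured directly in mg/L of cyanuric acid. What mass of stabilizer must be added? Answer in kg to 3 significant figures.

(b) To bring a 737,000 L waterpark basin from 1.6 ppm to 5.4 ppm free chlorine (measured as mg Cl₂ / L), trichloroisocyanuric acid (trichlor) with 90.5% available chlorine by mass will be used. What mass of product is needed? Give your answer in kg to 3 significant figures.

(a) CYA to add: (35 − 14) = 21 mg/L × 937,000 L = 19,680 g cyanuric acid.
(a) At 98% purity: 19,680 / 0.98 = 20,080 g product.

(b) Chlorine deficit: 5.4 − 1.6 = 3.8 ppm = 3.8 mg/L as Cl₂.
(b) Cl₂ equivalent needed: 3.8 mg/L × 737,000 L = 2,801,000 mg = 2801 g.
(b) Product at 90.5% available chlorine: 2801 / 0.905 = 3095 g.

(a) 20.1 kg; (b) 3.09 kg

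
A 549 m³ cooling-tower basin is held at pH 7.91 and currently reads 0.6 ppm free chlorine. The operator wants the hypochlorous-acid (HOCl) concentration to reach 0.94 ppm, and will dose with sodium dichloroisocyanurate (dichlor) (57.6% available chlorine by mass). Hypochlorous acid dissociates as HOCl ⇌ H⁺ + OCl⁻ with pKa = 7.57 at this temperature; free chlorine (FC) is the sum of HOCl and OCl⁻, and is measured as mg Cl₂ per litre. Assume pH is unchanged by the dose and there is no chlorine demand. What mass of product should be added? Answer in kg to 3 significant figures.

2.28 kg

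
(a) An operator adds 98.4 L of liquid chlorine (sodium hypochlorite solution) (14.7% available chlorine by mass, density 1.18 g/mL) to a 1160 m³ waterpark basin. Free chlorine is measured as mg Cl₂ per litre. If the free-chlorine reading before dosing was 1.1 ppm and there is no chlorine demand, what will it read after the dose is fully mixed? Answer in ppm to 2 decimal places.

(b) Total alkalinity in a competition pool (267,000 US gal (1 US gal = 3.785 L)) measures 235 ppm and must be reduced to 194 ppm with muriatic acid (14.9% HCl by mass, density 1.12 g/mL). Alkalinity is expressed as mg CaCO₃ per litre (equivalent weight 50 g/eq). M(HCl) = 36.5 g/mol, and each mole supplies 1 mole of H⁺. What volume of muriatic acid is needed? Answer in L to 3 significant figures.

(a) Volume: 1160 m³ = 1,160,000 L.
(a) Mass of solution: 98.4 L × 1000 mL/L × 1.18 g/mL = 116,100 g.
(a) Available chlorine delivered: 116,100 g × 0.147 = 17,070 g as Cl₂.
(a) Concentration rise: 17,070 g / 1,160,000 L = 14.71 mg/L = 14.71 ppm.
(a) Final FC: 1.1 + 14.71 = 15.81 ppm.

(b) Volume: 267,000 US gal × 3.785 L/gal = 1,010,595 L.
(b) Alkalinity to neutralize: (235 − 194) = 41 mg/L as CaCO₃ × 1,010,595 L = 41,430 g as CaCO₃.
(b) Equivalents of H⁺ required: 41,430 ÷ 50 g/eq = 828.7 eq = 828.7 mol HCl.
(b) Mass of HCl: 828.7 × 36.5 = 30,250 g.
(b) Mass of 14.9% solution: 30,250 / 0.149 = 203,000 g.
(b) Volume: 203,000 g ÷ 1.12 g/mL = 181,300 mL.

(a) 15.81 ppm; (b) 181 L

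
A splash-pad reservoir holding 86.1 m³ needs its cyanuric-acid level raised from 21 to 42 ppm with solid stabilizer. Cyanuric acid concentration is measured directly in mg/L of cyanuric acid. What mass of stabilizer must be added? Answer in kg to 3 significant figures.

Volume: 86.1 m³ = 86,100 L.
CYA to add: (42 − 21) = 21 mg/L × 86,100 L = 1808 g cyanuric acid.

1.81 kg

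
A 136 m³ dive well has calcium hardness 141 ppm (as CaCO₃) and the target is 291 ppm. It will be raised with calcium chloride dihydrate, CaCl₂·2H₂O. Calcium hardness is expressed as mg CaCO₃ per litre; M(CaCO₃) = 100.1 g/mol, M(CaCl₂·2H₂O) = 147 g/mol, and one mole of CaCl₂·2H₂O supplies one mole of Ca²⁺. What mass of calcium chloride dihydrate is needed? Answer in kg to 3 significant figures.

30.0 kg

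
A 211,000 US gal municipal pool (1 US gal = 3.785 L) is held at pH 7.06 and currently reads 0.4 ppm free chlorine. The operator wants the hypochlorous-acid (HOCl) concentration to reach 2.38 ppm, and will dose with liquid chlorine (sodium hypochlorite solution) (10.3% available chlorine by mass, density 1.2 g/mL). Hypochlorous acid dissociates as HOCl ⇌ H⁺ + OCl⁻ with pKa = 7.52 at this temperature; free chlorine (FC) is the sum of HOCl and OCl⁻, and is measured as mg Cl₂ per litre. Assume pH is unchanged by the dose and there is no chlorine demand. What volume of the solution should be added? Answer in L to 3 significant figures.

Volume: 211,000 US gal × 3.785 L/gal = 798,635 L.
[OCl⁻]/[HOCl] = 10^(pH − pKa) = 10^(7.06 − 7.52) = 0.3467; fraction as HOCl = 1/(1 + 0.3467) = 0.7425.
Free chlorine required for 2.38 ppm HOCl: 2.38 / 0.7425 = 3.205 ppm.
FC to add: 3.205 − 0.4 = 2.805 mg/L as Cl₂.
Cl₂ equivalent: 2.805 mg/L × 798,635 L = 2240 g.
Product at 10.3% available Cl: 2240 / 0.103 = 21,750 g.
Volume: 21,750 g ÷ 1.2 g/mL = 18,130 mL.

18.1 L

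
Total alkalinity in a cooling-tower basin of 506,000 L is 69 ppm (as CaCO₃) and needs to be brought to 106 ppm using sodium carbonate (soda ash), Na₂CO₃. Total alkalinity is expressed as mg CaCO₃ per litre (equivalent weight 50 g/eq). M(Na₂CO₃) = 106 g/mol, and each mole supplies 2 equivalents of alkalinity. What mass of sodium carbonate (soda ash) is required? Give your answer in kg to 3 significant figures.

19.8 kg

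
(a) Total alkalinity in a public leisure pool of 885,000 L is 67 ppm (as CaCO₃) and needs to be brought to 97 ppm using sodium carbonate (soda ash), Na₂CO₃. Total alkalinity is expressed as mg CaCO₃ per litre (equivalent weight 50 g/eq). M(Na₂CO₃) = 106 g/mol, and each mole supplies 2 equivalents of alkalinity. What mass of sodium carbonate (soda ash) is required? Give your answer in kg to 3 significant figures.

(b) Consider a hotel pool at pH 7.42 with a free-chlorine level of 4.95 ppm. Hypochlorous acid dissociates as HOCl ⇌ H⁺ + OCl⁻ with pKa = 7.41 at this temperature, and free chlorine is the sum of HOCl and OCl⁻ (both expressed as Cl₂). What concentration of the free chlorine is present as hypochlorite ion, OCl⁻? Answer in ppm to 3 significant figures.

(a) 28.1 kg; (b) 2.50 ppm

(a) Alkalinity to add: (97 − 67) = 30 mg/L as CaCO₃ × 885,000 L = 26,550 g as CaCO₃.
(a) Equivalents: 26,550 g ÷ 50 g/eq = 531 eq.
(a) Each mole of Na₂CO₃ supplies 2 eq, so 531 / 2 = 265.5 mol.
(a) Mass: 265.5 mol × 106 g/mol = 28,140 g.

(b) [OCl⁻]/[HOCl] = 10^(pH − pKa) = 10^(7.42 − 7.41) = 10^0.01 = 1.023.
(b) Fraction as HOCl = 1 / (1 + 1.023) = 0.4942.
(b) OCl⁻ = (1 − 0.4942) × 4.95 ppm = 2.503 ppm.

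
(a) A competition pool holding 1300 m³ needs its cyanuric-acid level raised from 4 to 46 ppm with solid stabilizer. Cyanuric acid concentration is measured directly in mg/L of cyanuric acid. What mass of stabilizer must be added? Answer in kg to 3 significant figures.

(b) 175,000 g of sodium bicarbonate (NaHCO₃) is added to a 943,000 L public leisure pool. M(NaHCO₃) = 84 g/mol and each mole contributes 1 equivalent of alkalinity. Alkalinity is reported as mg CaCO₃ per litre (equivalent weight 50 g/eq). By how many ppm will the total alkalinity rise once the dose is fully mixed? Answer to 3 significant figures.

(a) Volume: 1300 m³ = 1,300,000 L.
(a) CYA to add: (46 − 4) = 42 mg/L × 1,300,000 L = 54,600 g cyanuric acid.

(b) Moles of NaHCO₃: 175,000 g ÷ 84 g/mol = 2083 mol → 2083 eq of alkalinity.
(b) As CaCO₃: 2083 eq × 50 g/eq = 104,200 g.
(b) Rise: 104,200 g / 943,000 L × 1000 = 110.5 mg/L.

(a) 54.6 kg; (b) 110 ppm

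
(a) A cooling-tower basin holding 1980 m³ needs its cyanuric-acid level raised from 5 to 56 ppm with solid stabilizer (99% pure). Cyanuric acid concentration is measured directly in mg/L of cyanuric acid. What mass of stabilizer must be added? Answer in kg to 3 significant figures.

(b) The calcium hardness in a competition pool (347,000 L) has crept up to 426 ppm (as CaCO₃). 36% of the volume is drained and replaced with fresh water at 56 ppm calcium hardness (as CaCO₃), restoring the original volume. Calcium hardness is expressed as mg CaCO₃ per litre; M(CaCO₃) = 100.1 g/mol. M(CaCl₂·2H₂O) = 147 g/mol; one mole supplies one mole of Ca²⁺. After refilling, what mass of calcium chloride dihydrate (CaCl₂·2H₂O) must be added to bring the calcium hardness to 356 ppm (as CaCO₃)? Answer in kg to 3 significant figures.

(a) Volume: 1980 m³ = 1,980,000 L.
(a) CYA to add: (56 − 5) = 51 mg/L × 1,980,000 L = 101,000 g cyanuric acid.
(a) At 99% purity: 101,000 / 0.99 = 102,000 g product.

(b) After draining 36% and refilling: 426 × 0.64 + 56 × 0.36 = 292.8 ppm.
(b) Deficit to target: 356 − 292.8 = 63.2 mg/L.
(b) As CaCO₃: 63.2 mg/L × 347,000 L = 21,930 g; ÷ 100.1 = 219.1 mol Ca²⁺.
(b) Mass: 219.1 × 147 = 32,210 g.

(a) 102 kg; (b) 32.2 kg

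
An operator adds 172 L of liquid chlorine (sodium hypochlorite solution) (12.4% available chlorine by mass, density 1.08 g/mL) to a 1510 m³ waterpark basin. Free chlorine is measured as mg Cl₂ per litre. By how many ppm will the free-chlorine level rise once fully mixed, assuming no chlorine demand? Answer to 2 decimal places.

15.25 ppm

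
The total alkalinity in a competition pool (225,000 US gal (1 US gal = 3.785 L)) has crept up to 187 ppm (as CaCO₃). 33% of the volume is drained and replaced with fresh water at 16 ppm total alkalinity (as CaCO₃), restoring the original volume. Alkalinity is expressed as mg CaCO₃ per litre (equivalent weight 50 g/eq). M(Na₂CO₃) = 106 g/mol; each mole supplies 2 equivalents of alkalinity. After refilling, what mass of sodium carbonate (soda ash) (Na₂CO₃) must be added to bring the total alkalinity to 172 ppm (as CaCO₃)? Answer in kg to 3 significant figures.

37.4 kg

Volume: 225,000 US gal × 3.785 L/gal = 851,625 L.
After draining 33% and refilling: 187 × 0.67 + 16 × 0.33 = 130.57 ppm.
Deficit to target: 172 − 130.57 = 41.43 mg/L.
As CaCO₃: 41.43 mg/L × 851,625 L = 35,280 g; ÷ 50 g/eq ÷ 2 = 352.8 mol Na₂CO₃.
Mass: 352.8 × 106 = 37,400 g.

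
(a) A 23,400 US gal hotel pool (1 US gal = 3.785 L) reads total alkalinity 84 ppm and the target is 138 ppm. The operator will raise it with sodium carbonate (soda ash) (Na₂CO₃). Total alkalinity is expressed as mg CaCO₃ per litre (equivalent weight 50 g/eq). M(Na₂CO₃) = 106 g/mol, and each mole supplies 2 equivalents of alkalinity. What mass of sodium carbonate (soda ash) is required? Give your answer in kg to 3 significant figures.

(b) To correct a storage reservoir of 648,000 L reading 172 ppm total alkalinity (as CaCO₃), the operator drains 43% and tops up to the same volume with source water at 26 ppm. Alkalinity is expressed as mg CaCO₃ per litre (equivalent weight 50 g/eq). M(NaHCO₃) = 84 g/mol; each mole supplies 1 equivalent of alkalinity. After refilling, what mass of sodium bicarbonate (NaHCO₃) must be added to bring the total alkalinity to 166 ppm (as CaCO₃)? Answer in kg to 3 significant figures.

(a) 5.07 kg; (b) 61.8 kg

(a) Volume: 23,400 US gal × 3.785 L/gal = 88,569 L.
(a) Alkalinity to add: (138 − 84) = 54 mg/L as CaCO₃ × 88,569 L = 4783 g as CaCO₃.
(a) Equivalents: 4783 g ÷ 50 g/eq = 95.65 eq.
(a) Each mole of Na₂CO₃ supplies 2 eq, so 95.65 / 2 = 47.83 mol.
(a) Mass: 47.83 mol × 106 g/mol = 5070 g.

(b) After draining 43% and refilling: 172 × 0.57 + 26 × 0.43 = 109.22 ppm.
(b) Deficit to target: 166 − 109.22 = 56.78 mg/L.
(b) As CaCO₃: 56.78 mg/L × 648,000 L = 36,790 g; ÷ 50 g/eq ÷ 1 = 735.9 mol NaHCO₃.
(b) Mass: 735.9 × 84 = 61,810 g.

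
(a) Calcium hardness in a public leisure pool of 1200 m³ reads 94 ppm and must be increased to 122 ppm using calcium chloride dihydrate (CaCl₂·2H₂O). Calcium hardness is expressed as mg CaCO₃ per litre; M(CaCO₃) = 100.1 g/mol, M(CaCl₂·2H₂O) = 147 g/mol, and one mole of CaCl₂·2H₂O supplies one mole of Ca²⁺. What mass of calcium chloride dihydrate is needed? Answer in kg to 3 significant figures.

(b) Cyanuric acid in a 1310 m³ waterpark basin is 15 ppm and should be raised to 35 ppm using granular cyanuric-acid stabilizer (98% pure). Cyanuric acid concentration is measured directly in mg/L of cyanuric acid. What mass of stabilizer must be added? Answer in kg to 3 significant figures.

(a) Volume: 1200 m³ = 1,200,000 L.
(a) Hardness to add: (122 − 94) = 28 mg/L as CaCO₃ × 1,200,000 L = 33,600 g as CaCO₃.
(a) Moles of Ca²⁺ (1 mol Ca²⁺ ≡ 1 mol CaCO₃): 33,600 / 100.1 g/mol = 335.7 mol.
(a) Mass of CaCl₂·2H₂O: 335.7 × 147 = 49,340 g.

(b) Volume: 1310 m³ = 1,310,000 L.
(b) CYA to add: (35 − 15) = 20 mg/L × 1,310,000 L = 26,200 g cyanuric acid.
(b) At 98% purity: 26,200 / 0.98 = 26,730 g product.

(a) 49.3 kg; (b) 26.7 kg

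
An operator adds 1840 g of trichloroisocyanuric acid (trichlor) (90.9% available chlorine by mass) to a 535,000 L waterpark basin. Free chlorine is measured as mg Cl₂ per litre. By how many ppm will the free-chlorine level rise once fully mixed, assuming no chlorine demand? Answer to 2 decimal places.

3.13 ppm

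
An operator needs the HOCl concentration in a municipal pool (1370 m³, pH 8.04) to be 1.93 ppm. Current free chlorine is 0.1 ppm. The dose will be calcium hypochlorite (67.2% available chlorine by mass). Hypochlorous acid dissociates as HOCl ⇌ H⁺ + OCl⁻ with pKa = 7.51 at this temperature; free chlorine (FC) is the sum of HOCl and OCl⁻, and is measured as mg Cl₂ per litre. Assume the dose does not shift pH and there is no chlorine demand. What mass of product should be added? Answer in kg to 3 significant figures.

17.1 kg

Volume: 1370 m³ = 1,370,000 L.
[OCl⁻]/[HOCl] = 10^(pH − pKa) = 10^(8.04 − 7.51) = 3.388; fraction as HOCl = 1/(1 + 3.388) = 0.2279.
Free chlorine required for 1.93 ppm HOCl: 1.93 / 0.2279 = 8.47 ppm.
FC to add: 8.47 − 0.1 = 8.37 mg/L as Cl₂.
Cl₂ equivalent: 8.37 mg/L × 1,370,000 L = 11,470 g.
Product at 67.2% available Cl: 11,470 / 0.672 = 17,060 g.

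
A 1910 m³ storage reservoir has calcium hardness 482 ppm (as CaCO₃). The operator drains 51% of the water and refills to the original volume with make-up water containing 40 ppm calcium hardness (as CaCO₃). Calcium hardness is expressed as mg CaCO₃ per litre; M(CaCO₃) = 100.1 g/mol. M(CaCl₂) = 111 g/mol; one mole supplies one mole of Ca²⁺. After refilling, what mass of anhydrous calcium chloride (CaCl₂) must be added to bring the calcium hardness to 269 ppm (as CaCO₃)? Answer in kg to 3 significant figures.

26.3 kg

Volume: 1910 m³ = 1,910,000 L.
After draining 51% and refilling: 482 × 0.49 + 40 × 0.51 = 256.58 ppm.
Deficit to target: 269 − 256.58 = 12.42 mg/L.
As CaCO₃: 12.42 mg/L × 1,910,000 L = 23,720 g; ÷ 100.1 = 237 mol Ca²⁺.
Mass: 237 × 111 = 26,310 g.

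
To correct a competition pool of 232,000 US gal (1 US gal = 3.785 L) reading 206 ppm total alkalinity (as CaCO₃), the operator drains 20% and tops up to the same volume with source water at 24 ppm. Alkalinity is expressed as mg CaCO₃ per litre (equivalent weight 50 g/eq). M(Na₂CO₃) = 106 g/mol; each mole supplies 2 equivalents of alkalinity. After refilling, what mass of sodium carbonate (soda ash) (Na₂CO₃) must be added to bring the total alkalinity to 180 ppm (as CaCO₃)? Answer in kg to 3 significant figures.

Volume: 232,000 US gal × 3.785 L/gal = 878,120 L.
After draining 20% and refilling: 206 × 0.80 + 24 × 0.20 = 169.6 ppm.
Deficit to target: 180 − 169.6 = 10.4 mg/L.
As CaCO₃: 10.4 mg/L × 878,120 L = 9132 g; ÷ 50 g/eq ÷ 2 = 91.32 mol Na₂CO₃.
Mass: 91.32 × 106 = 9680 g.

9.68 kg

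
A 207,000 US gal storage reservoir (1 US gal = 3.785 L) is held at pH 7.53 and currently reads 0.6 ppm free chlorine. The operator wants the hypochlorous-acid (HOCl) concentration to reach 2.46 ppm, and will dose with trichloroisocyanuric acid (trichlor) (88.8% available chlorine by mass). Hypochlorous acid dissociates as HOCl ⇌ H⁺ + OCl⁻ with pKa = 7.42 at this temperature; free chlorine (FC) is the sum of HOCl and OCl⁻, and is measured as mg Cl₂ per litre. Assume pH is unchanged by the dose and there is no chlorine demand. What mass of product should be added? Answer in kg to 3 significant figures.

4.44 kg

Volume: 207,000 US gal × 3.785 L/gal = 783,495 L.
[OCl⁻]/[HOCl] = 10^(pH − pKa) = 10^(7.53 − 7.42) = 1.288; fraction as HOCl = 1/(1 + 1.288) = 0.437.
Free chlorine required for 2.46 ppm HOCl: 2.46 / 0.437 = 5.629 ppm.
FC to add: 5.629 − 0.6 = 5.029 mg/L as Cl₂.
Cl₂ equivalent: 5.029 mg/L × 783,495 L = 3940 g.
Product at 88.8% available Cl: 3940 / 0.888 = 4437 g.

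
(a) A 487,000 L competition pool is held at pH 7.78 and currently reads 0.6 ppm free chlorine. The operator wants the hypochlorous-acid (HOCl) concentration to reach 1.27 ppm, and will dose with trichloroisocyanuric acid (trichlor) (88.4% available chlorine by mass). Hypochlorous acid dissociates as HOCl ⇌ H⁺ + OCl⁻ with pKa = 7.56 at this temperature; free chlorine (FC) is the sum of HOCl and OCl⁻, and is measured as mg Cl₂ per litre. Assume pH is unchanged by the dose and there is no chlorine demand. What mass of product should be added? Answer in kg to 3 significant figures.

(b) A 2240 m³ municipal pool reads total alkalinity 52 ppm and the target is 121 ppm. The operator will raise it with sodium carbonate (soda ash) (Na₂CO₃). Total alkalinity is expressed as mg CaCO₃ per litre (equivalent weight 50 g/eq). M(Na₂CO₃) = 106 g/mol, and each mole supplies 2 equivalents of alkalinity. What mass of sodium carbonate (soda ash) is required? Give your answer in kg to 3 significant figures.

(a) 1.53 kg; (b) 164 kg

(a) [OCl⁻]/[HOCl] = 10^(pH − pKa) = 10^(7.78 − 7.56) = 1.66; fraction as HOCl = 1/(1 + 1.66) = 0.376.
(a) Free chlorine required for 1.27 ppm HOCl: 1.27 / 0.376 = 3.378 ppm.
(a) FC to add: 3.378 − 0.6 = 2.778 mg/L as Cl₂.
(a) Cl₂ equivalent: 2.778 mg/L × 487,000 L = 1353 g.
(a) Product at 88.4% available Cl: 1353 / 0.884 = 1530 g.

(b) Volume: 2240 m³ = 2,240,000 L.
(b) Alkalinity to add: (121 − 52) = 69 mg/L as CaCO₃ × 2,240,000 L = 154,600 g as CaCO₃.
(b) Equivalents: 154,600 g ÷ 50 g/eq = 3091 eq.
(b) Each mole of Na₂CO₃ supplies 2 eq, so 3091 / 2 = 1546 mol.
(b) Mass: 1546 mol × 106 g/mol = 163,800 g.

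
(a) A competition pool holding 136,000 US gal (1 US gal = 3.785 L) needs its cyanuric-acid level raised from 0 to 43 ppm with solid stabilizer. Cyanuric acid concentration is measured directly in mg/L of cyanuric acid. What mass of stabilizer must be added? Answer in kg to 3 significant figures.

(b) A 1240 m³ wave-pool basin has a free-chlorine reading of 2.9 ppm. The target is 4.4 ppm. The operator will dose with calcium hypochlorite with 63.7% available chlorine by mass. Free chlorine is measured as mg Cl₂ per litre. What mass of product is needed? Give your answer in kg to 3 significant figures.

(a) 22.1 kg; (b) 2.92 kg

(a) Volume: 136,000 US gal × 3.785 L/gal = 514,760 L.
(a) CYA to add: (43 − 0) = 43 mg/L × 514,760 L = 22,130 g cyanuric acid.

(b) Volume: 1240 m³ = 1,240,000 L.
(b) Chlorine deficit: 4.4 − 2.9 = 1.5 ppm = 1.5 mg/L as Cl₂.
(b) Cl₂ equivalent needed: 1.5 mg/L × 1,240,000 L = 1,860,000 mg = 1860 g.
(b) Product at 63.7% available chlorine: 1860 / 0.637 = 2920 g.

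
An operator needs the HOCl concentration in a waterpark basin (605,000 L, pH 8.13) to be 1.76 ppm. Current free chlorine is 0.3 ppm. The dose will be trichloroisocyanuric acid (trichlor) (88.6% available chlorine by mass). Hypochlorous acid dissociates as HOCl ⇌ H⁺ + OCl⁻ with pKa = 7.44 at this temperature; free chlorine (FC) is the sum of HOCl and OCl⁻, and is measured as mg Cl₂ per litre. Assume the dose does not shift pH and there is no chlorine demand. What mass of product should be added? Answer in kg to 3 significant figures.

6.88 kg

[OCl⁻]/[HOCl] = 10^(pH − pKa) = 10^(8.13 − 7.44) = 4.898; fraction as HOCl = 1/(1 + 4.898) = 0.1696.
Free chlorine required for 1.76 ppm HOCl: 1.76 / 0.1696 = 10.38 ppm.
FC to add: 10.38 − 0.3 = 10.08 mg/L as Cl₂.
Cl₂ equivalent: 10.08 mg/L × 605,000 L = 6098 g.
Product at 88.6% available Cl: 6098 / 0.886 = 6883 g.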